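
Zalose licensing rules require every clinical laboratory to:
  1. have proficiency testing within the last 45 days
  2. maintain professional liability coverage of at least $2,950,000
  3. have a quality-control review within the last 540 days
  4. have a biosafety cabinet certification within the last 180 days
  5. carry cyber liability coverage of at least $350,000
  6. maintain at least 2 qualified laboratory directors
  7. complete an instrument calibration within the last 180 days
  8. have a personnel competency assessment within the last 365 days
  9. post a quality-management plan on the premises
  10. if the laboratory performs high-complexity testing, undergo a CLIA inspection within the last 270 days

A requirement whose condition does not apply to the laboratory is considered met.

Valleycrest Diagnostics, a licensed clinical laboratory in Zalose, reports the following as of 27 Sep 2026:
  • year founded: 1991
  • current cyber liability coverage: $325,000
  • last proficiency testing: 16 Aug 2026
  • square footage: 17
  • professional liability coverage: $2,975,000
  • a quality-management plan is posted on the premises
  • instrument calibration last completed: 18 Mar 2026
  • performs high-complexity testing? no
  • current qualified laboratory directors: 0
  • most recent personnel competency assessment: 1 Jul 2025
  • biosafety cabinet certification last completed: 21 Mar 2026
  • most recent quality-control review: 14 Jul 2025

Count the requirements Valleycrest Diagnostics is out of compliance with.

5

1. proficiency testing 42 days ago vs limit 45 → met
2. professional liability coverage $2,975,000 ≥ $2,950,000 → met
3. quality-control review 440 days ago vs limit 540 → met
4. biosafety cabinet certification 190 days ago vs limit 180 → not met
5. cyber liability coverage $325,000 < $350,000 → not met
6. qualified laboratory directors 0 < 2 → not met
7. instrument calibration 193 days ago vs limit 180 → not met
8. personnel competency assessment 453 days ago vs limit 365 → not met
9. quality-management plan present → met
10. condition 'performs high-complexity testing' does not hold → requirement n/a → met
Not met: 5 of 10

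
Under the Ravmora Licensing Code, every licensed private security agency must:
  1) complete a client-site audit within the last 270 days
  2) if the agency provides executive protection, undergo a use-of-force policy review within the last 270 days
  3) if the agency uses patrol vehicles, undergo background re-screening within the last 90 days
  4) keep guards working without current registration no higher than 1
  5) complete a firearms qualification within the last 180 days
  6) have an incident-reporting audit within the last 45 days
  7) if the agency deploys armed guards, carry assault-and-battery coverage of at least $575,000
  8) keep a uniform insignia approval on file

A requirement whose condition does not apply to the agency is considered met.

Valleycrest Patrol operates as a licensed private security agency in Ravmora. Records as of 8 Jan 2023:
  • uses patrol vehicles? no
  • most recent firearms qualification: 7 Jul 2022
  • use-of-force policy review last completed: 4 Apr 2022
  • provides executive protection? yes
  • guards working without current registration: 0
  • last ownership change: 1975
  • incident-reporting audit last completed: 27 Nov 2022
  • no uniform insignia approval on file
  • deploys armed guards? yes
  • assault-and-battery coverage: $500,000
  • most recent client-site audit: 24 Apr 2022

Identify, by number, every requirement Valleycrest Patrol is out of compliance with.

2, 5, 7, 8

1. client-site audit 259 days ago vs limit 270 → met
2. condition 'provides executive protection' holds; use-of-force policy review 279 days ago vs limit 270 → not met
3. condition 'uses patrol vehicles' does not hold → requirement n/a → met
4. guards working without current registration 0 ≤ 1 → met
5. firearms qualification 185 days ago vs limit 180 → not met
6. incident-reporting audit 42 days ago vs limit 45 → met
7. condition 'deploys armed guards' holds; assault-and-battery coverage $500,000 < $575,000 → not met
8. uniform insignia approval absent → not met
Not met: 2, 5, 7, 8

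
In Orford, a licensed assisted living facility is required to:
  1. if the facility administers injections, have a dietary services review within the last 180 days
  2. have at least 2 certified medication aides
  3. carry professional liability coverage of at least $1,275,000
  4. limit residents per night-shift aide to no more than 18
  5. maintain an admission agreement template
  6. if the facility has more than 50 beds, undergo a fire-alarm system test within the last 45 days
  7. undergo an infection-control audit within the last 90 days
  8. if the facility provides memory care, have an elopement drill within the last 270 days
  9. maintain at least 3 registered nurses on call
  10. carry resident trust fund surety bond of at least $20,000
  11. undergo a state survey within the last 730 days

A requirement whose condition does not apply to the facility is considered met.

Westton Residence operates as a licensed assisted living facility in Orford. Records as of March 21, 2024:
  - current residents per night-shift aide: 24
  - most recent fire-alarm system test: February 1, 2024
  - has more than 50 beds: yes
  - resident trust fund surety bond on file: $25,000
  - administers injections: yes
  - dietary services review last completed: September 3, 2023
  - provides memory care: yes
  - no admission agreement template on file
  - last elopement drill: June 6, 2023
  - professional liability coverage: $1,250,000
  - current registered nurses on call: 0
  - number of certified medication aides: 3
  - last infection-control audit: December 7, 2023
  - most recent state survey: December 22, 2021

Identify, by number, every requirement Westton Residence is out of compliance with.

1, 3, 4, 5, 6, 7, 8, 9, 11

1. condition 'administers injections' holds; dietary services review 200 days ago vs limit 180 → not met
2. certified medication aides 3 ≥ 2 → met
3. professional liability coverage $1,250,000 < $1,275,000 → not met
4. residents per night-shift aide 24 > 18 → not met
5. admission agreement template absent → not met
6. condition 'has more than 50 beds' holds; fire-alarm system test 49 days ago vs limit 45 → not met
7. infection-control audit 105 days ago vs limit 90 → not met
8. condition 'provides memory care' holds; elopement drill 289 days ago vs limit 270 → not met
9. registered nurses on call 0 < 3 → not met
10. resident trust fund surety bond $25,000 ≥ $20,000 → met
11. state survey 820 days ago vs limit 730 → not met
Not met: 1, 3, 4, 5, 6, 7, 8, 9, 11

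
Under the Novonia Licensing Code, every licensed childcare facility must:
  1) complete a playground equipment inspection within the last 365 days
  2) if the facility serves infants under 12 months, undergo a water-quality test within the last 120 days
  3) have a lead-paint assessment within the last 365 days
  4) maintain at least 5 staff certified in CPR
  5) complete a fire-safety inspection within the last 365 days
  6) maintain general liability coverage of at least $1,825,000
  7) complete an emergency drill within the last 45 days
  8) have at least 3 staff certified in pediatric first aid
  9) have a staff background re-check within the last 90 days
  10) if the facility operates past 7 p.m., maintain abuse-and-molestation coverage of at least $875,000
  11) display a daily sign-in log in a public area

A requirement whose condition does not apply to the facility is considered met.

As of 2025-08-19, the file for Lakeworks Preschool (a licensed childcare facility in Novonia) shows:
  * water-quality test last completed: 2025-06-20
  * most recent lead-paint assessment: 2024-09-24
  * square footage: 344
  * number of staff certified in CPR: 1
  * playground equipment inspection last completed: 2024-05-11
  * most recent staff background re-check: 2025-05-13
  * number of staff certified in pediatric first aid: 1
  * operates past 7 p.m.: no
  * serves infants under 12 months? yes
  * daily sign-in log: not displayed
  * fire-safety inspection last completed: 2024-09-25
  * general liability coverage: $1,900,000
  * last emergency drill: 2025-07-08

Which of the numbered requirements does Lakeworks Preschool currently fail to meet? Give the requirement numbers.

1, 4, 8, 9, 11

1. playground equipment inspection 465 days ago vs limit 365 → not met
2. condition 'serves infants under 12 months' holds; water-quality test 60 days ago vs limit 120 → met
3. lead-paint assessment 329 days ago vs limit 365 → met
4. staff certified in CPR 1 < 5 → not met
5. fire-safety inspection 328 days ago vs limit 365 → met
6. general liability coverage $1,900,000 ≥ $1,825,000 → met
7. emergency drill 42 days ago vs limit 45 → met
8. staff certified in pediatric first aid 1 < 3 → not met
9. staff background re-check 98 days ago vs limit 90 → not met
10. condition 'operates past 7 p.m.' does not hold → requirement n/a → met
11. daily sign-in log absent → not met
Not met: 1, 4, 8, 9, 11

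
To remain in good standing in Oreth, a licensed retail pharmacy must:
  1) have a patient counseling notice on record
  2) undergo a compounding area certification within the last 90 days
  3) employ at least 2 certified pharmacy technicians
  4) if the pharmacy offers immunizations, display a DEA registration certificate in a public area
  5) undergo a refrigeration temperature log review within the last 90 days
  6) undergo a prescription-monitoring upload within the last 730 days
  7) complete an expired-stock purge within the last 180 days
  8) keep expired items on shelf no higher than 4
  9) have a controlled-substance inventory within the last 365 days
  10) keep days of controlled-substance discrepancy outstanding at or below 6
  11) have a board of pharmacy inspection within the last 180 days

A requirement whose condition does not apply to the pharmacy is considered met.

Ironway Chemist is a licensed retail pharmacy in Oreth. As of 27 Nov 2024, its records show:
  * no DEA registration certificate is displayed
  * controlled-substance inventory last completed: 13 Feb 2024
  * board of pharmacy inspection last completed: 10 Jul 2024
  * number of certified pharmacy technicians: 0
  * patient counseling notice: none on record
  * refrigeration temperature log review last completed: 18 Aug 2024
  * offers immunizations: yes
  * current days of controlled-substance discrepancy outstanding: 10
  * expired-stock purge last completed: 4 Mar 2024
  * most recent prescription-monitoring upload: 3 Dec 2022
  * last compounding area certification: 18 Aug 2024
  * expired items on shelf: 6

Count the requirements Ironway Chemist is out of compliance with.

8

1. patient counseling notice absent → not met
2. compounding area certification 101 days ago vs limit 90 → not met
3. certified pharmacy technicians 0 < 2 → not met
4. condition 'offers immunizations' holds; DEA registration certificate absent → not met
5. refrigeration temperature log review 101 days ago vs limit 90 → not met
6. prescription-monitoring upload 725 days ago vs limit 730 → met
7. expired-stock purge 268 days ago vs limit 180 → not met
8. expired items on shelf 6 > 4 → not met
9. controlled-substance inventory 288 days ago vs limit 365 → met
10. days of controlled-substance discrepancy outstanding 10 > 6 → not met
11. board of pharmacy inspection 140 days ago vs limit 180 → met
Not met: 8 of 11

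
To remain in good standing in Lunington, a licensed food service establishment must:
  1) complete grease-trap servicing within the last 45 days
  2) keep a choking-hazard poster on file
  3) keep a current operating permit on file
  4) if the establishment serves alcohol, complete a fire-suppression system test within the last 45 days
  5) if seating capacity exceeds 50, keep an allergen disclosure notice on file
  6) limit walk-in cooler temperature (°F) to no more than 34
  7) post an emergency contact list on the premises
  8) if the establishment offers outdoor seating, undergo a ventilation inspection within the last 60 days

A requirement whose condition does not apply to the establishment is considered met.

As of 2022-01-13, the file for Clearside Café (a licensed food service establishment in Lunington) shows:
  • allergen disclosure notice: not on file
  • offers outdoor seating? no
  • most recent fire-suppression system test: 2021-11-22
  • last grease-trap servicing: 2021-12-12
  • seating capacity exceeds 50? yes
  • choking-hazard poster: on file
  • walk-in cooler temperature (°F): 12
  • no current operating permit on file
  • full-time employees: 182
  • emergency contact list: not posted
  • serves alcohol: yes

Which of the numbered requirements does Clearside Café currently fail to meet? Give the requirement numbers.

3, 4, 5, 7

1. grease-trap servicing 32 days ago vs limit 45 → met
2. choking-hazard poster present → met
3. current operating permit absent → not met
4. condition 'serves alcohol' holds; fire-suppression system test 52 days ago vs limit 45 → not met
5. condition 'seating capacity exceeds 50' holds; allergen disclosure notice absent → not met
6. walk-in cooler temperature (°F) 12 ≤ 34 → met
7. emergency contact list absent → not met
8. condition 'offers outdoor seating' does not hold → requirement n/a → met
Not met: 3, 4, 5, 7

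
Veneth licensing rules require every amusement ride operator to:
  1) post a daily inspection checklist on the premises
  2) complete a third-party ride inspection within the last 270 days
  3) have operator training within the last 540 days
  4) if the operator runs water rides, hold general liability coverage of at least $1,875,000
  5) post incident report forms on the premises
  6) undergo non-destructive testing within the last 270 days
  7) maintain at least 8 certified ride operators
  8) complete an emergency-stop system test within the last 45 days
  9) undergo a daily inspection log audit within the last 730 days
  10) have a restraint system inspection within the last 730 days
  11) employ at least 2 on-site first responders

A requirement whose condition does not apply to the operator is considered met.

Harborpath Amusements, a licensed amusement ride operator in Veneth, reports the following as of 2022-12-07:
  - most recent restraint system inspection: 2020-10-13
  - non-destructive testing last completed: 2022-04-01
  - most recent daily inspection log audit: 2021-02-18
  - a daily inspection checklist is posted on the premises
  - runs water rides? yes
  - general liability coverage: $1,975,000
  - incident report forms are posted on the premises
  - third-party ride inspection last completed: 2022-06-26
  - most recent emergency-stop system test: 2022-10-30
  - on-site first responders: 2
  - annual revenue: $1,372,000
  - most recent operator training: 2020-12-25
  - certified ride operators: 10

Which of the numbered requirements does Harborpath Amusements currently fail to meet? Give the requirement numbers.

1. daily inspection checklist present → met
2. third-party ride inspection 164 days ago vs limit 270 → met
3. operator training 712 days ago vs limit 540 → not met
4. condition 'runs water rides' holds; general liability coverage $1,975,000 ≥ $1,875,000 → met
5. incident report forms present → met
6. non-destructive testing 250 days ago vs limit 270 → met
7. certified ride operators 10 ≥ 8 → met
8. emergency-stop system test 38 days ago vs limit 45 → met
9. daily inspection log audit 657 days ago vs limit 730 → met
10. restraint system inspection 785 days ago vs limit 730 → not met
11. on-site first responders 2 ≥ 2 → met
Not met: 3, 10

3, 10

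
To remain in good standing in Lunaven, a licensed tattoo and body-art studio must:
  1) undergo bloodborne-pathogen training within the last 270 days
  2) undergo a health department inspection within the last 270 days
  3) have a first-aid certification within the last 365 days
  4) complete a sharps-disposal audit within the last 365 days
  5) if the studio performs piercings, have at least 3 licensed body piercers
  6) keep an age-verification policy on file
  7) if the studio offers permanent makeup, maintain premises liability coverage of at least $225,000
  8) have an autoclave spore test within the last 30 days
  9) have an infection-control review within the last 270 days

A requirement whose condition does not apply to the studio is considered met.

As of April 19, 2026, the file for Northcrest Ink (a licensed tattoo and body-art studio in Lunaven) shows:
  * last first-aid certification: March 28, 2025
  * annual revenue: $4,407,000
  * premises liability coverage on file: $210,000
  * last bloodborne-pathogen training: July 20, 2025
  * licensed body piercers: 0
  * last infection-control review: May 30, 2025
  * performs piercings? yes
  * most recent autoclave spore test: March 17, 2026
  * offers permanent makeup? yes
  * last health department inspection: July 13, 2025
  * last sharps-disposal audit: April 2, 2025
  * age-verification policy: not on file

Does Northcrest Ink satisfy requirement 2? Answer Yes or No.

No

2. health department inspection 280 days ago vs limit 270 → not met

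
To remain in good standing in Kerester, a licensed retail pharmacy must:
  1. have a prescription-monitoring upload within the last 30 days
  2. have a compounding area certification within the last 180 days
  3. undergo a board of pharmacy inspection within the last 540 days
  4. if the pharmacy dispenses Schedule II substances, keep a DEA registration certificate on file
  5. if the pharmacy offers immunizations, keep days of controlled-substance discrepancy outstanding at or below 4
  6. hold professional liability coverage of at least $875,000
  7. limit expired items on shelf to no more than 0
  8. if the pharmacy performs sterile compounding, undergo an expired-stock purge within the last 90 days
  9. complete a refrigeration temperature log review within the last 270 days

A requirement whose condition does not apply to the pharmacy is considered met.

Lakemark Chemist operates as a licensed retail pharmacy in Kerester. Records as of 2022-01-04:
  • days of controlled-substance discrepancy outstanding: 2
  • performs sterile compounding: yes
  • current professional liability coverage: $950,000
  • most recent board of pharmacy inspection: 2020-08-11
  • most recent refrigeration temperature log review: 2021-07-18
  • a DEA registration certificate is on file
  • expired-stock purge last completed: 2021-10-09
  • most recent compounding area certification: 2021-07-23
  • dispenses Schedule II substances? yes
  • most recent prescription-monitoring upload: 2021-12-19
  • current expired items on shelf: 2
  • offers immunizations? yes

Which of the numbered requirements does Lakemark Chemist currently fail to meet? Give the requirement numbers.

7

1. prescription-monitoring upload 16 days ago vs limit 30 → met
2. compounding area certification 165 days ago vs limit 180 → met
3. board of pharmacy inspection 511 days ago vs limit 540 → met
4. condition 'dispenses Schedule II substances' holds; DEA registration certificate present → met
5. condition 'offers immunizations' holds; days of controlled-substance discrepancy outstanding 2 ≤ 4 → met
6. professional liability coverage $950,000 ≥ $875,000 → met
7. expired items on shelf 2 > 0 → not met
8. condition 'performs sterile compounding' holds; expired-stock purge 87 days ago vs limit 90 → met
9. refrigeration temperature log review 170 days ago vs limit 270 → met
Not met: 7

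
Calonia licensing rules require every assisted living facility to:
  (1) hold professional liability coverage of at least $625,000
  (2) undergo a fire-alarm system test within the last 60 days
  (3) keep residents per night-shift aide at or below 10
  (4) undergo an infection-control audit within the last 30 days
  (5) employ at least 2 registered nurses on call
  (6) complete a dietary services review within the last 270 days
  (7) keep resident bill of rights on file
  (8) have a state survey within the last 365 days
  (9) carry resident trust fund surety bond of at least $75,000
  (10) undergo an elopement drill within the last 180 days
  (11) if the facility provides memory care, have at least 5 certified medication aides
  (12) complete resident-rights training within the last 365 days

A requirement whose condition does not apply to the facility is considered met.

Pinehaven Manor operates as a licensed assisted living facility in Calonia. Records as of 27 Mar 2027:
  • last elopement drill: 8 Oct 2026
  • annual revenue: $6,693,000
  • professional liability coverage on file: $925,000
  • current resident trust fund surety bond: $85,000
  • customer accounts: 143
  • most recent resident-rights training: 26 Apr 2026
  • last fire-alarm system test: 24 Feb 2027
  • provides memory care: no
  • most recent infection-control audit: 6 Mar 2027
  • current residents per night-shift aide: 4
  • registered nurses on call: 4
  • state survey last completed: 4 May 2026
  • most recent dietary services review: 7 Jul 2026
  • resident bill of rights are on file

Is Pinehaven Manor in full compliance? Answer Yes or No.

1. professional liability coverage $925,000 ≥ $625,000 → met
2. fire-alarm system test 31 days ago vs limit 60 → met
3. residents per night-shift aide 4 ≤ 10 → met
4. infection-control audit 21 days ago vs limit 30 → met
5. registered nurses on call 4 ≥ 2 → met
6. dietary services review 263 days ago vs limit 270 → met
7. resident bill of rights present → met
8. state survey 327 days ago vs limit 365 → met
9. resident trust fund surety bond $85,000 ≥ $75,000 → met
10. elopement drill 170 days ago vs limit 180 → met
11. condition 'provides memory care' does not hold → requirement n/a → met
12. resident-rights training 335 days ago vs limit 365 → met
All met.

Yes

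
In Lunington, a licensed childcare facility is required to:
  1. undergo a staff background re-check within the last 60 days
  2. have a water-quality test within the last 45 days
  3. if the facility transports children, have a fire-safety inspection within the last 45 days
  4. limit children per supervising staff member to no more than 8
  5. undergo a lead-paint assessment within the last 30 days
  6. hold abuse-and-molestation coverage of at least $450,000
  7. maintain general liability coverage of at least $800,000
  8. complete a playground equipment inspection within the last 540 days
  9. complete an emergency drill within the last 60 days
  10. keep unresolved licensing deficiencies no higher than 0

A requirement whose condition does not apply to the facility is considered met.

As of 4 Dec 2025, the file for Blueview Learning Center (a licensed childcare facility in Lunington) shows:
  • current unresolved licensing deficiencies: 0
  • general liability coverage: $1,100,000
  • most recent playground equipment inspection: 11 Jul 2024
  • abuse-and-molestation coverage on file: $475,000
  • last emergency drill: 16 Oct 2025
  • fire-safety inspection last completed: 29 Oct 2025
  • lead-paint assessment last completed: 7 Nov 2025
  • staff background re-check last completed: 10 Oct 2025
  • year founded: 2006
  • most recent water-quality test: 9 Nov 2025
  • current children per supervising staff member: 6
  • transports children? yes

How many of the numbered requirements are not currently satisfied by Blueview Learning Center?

0

1. staff background re-check 55 days ago vs limit 60 → met
2. water-quality test 25 days ago vs limit 45 → met
3. condition 'transports children' holds; fire-safety inspection 36 days ago vs limit 45 → met
4. children per supervising staff member 6 ≤ 8 → met
5. lead-paint assessment 27 days ago vs limit 30 → met
6. abuse-and-molestation coverage $475,000 ≥ $450,000 → met
7. general liability coverage $1,100,000 ≥ $800,000 → met
8. playground equipment inspection 511 days ago vs limit 540 → met
9. emergency drill 49 days ago vs limit 60 → met
10. unresolved licensing deficiencies 0 ≤ 0 → met
Not met: 0 of 10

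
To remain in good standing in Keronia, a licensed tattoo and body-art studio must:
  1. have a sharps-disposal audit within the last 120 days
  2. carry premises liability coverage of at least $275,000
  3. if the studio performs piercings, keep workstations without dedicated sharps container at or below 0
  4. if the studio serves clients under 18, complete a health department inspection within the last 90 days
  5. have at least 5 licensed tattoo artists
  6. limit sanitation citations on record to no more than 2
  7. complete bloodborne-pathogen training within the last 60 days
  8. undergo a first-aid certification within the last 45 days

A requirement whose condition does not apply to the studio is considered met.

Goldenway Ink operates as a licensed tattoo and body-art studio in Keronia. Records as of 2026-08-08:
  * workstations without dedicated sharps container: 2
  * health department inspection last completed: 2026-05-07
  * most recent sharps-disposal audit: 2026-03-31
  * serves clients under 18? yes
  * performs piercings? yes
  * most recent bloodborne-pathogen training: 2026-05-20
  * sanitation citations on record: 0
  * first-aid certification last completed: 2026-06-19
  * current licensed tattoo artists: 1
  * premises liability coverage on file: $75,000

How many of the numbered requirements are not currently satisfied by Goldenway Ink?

7

1. sharps-disposal audit 130 days ago vs limit 120 → not met
2. premises liability coverage $75,000 < $275,000 → not met
3. condition 'performs piercings' holds; workstations without dedicated sharps container 2 > 0 → not met
4. condition 'serves clients under 18' holds; health department inspection 93 days ago vs limit 90 → not met
5. licensed tattoo artists 1 < 5 → not met
6. sanitation citations on record 0 ≤ 2 → met
7. bloodborne-pathogen training 80 days ago vs limit 60 → not met
8. first-aid certification 50 days ago vs limit 45 → not met
Not met: 7 of 8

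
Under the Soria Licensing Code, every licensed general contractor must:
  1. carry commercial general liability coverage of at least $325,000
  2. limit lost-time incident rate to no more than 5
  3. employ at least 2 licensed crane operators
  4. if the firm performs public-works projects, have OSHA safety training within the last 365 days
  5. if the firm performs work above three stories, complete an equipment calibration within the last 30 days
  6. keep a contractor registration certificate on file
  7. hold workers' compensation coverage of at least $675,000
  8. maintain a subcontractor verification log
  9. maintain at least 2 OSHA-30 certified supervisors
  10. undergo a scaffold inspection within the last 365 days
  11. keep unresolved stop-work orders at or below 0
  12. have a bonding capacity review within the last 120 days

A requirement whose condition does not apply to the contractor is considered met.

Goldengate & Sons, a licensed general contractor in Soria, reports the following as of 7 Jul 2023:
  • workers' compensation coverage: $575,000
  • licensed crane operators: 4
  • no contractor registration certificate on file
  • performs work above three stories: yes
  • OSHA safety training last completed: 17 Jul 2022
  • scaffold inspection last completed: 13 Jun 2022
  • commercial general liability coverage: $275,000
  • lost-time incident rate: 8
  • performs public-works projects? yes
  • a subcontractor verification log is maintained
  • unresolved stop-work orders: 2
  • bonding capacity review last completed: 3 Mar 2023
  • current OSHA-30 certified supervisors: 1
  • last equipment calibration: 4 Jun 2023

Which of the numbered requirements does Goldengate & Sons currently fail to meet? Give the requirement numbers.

1. commercial general liability coverage $275,000 < $325,000 → not met
2. lost-time incident rate 8 > 5 → not met
3. licensed crane operators 4 ≥ 2 → met
4. condition 'performs public-works projects' holds; OSHA safety training 355 days ago vs limit 365 → met
5. condition 'performs work above three stories' holds; equipment calibration 33 days ago vs limit 30 → not met
6. contractor registration certificate absent → not met
7. workers' compensation coverage $575,000 < $675,000 → not met
8. subcontractor verification log present → met
9. OSHA-30 certified supervisors 1 < 2 → not met
10. scaffold inspection 389 days ago vs limit 365 → not met
11. unresolved stop-work orders 2 > 0 → not met
12. bonding capacity review 126 days ago vs limit 120 → not met
Not met: 1, 2, 5, 6, 7, 9, 10, 11, 12

1, 2, 5, 6, 7, 9, 10, 11, 12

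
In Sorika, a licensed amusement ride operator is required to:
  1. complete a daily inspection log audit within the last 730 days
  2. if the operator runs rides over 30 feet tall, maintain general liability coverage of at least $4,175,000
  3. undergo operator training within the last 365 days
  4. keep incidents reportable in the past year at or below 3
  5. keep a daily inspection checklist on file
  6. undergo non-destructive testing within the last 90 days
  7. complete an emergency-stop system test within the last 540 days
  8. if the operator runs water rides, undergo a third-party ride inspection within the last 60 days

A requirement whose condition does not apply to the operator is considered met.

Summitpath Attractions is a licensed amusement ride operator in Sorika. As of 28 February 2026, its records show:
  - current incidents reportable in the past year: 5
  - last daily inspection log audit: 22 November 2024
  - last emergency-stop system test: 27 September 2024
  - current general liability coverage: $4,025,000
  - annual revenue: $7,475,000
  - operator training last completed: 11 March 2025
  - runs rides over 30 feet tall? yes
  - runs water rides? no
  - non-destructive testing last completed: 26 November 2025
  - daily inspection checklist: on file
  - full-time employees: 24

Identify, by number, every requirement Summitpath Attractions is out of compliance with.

1. daily inspection log audit 463 days ago vs limit 730 → met
2. condition 'runs rides over 30 feet tall' holds; general liability coverage $4,025,000 < $4,175,000 → not met
3. operator training 354 days ago vs limit 365 → met
4. incidents reportable in the past year 5 > 3 → not met
5. daily inspection checklist present → met
6. non-destructive testing 94 days ago vs limit 90 → not met
7. emergency-stop system test 519 days ago vs limit 540 → met
8. condition 'runs water rides' does not hold → requirement n/a → met
Not met: 2, 4, 6

2, 4, 6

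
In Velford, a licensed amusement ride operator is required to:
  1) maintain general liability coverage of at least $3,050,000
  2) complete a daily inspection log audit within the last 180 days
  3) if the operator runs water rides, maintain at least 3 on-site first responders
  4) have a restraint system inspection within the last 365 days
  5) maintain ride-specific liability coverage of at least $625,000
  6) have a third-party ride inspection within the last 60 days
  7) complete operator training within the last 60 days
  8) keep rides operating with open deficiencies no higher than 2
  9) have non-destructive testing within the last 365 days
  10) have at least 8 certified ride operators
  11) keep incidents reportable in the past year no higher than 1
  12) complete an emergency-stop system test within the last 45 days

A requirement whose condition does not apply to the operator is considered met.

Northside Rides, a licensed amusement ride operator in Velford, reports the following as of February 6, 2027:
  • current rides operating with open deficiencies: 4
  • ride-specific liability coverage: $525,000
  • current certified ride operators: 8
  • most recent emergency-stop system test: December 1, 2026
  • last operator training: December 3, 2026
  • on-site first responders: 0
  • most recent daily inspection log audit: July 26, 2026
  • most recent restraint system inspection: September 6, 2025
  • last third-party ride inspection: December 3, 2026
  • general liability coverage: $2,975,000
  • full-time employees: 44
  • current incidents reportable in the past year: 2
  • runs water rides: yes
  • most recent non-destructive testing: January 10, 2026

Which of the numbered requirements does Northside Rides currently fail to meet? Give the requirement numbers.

1. general liability coverage $2,975,000 < $3,050,000 → not met
2. daily inspection log audit 195 days ago vs limit 180 → not met
3. condition 'runs water rides' holds; on-site first responders 0 < 3 → not met
4. restraint system inspection 518 days ago vs limit 365 → not met
5. ride-specific liability coverage $525,000 < $625,000 → not met
6. third-party ride inspection 65 days ago vs limit 60 → not met
7. operator training 65 days ago vs limit 60 → not met
8. rides operating with open deficiencies 4 > 2 → not met
9. non-destructive testing 392 days ago vs limit 365 → not met
10. certified ride operators 8 ≥ 8 → met
11. incidents reportable in the past year 2 > 1 → not met
12. emergency-stop system test 67 days ago vs limit 45 → not met
Not met: 1, 2, 3, 4, 5, 6, 7, 8, 9, 11, 12

1, 2, 3, 4, 5, 6, 7, 8, 9, 11, 12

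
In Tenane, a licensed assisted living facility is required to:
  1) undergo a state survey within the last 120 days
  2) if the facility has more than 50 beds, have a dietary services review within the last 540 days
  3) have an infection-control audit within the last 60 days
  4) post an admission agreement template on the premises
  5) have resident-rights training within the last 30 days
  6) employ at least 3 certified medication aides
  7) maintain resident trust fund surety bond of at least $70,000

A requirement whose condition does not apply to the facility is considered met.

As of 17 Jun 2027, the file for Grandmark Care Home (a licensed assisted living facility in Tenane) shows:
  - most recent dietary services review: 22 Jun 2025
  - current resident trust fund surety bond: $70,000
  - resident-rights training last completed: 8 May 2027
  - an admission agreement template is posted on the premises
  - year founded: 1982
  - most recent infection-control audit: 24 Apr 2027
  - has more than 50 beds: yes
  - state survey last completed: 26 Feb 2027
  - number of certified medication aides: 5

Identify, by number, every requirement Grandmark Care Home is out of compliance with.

2, 5

1. state survey 111 days ago vs limit 120 → met
2. condition 'has more than 50 beds' holds; dietary services review 725 days ago vs limit 540 → not met
3. infection-control audit 54 days ago vs limit 60 → met
4. admission agreement template present → met
5. resident-rights training 40 days ago vs limit 30 → not met
6. certified medication aides 5 ≥ 3 → met
7. resident trust fund surety bond $70,000 ≥ $70,000 → met
Not met: 2, 5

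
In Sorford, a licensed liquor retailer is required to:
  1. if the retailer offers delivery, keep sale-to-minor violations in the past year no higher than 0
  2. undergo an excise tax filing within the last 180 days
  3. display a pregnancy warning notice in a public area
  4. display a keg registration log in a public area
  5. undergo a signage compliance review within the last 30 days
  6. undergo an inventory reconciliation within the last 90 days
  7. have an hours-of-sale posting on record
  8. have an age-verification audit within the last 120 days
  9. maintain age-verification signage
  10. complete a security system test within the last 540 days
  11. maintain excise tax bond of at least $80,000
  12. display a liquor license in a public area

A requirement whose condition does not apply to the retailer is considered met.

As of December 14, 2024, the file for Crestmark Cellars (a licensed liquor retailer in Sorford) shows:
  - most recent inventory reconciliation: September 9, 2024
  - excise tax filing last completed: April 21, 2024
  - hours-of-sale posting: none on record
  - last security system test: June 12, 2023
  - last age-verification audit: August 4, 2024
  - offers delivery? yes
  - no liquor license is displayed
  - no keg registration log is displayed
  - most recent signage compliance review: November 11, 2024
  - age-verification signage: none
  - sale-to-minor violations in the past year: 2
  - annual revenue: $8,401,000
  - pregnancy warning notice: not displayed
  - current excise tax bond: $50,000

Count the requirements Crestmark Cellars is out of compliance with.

1. condition 'offers delivery' holds; sale-to-minor violations in the past year 2 > 0 → not met
2. excise tax filing 237 days ago vs limit 180 → not met
3. pregnancy warning notice absent → not met
4. keg registration log absent → not met
5. signage compliance review 33 days ago vs limit 30 → not met
6. inventory reconciliation 96 days ago vs limit 90 → not met
7. hours-of-sale posting absent → not met
8. age-verification audit 132 days ago vs limit 120 → not met
9. age-verification signage absent → not met
10. security system test 551 days ago vs limit 540 → not met
11. excise tax bond $50,000 < $80,000 → not met
12. liquor license absent → not met
Not met: 12 of 12

12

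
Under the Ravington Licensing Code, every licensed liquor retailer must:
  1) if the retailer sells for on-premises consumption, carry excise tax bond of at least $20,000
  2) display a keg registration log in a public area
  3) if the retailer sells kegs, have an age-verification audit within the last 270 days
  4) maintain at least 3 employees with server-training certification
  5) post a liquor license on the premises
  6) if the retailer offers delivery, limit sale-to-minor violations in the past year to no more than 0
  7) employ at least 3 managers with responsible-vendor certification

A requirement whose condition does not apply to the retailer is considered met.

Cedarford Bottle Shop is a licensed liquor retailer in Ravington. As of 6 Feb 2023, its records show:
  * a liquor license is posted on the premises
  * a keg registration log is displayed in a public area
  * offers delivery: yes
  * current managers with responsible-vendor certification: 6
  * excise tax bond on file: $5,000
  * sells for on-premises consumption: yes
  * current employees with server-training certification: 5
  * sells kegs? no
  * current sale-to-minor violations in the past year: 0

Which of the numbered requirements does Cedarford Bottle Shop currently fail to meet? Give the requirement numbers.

1

1. condition 'sells for on-premises consumption' holds; excise tax bond $5,000 < $20,000 → not met
2. keg registration log present → met
3. condition 'sells kegs' does not hold → requirement n/a → met
4. employees with server-training certification 5 ≥ 3 → met
5. liquor license present → met
6. condition 'offers delivery' holds; sale-to-minor violations in the past year 0 ≤ 0 → met
7. managers with responsible-vendor certification 6 ≥ 3 → met
Not met: 1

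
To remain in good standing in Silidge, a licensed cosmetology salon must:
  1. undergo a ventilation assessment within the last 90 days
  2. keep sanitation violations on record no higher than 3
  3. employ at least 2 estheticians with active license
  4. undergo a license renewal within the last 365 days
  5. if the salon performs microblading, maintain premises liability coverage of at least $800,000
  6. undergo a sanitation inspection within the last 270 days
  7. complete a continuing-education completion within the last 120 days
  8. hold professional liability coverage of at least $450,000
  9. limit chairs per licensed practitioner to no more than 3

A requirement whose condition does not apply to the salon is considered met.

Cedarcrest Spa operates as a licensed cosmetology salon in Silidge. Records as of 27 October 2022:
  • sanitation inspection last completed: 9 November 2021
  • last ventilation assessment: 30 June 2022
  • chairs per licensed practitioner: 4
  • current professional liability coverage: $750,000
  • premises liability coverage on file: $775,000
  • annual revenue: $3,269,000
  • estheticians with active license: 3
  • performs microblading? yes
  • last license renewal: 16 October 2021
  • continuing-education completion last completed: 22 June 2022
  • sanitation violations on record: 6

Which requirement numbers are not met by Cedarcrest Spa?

1. ventilation assessment 119 days ago vs limit 90 → not met
2. sanitation violations on record 6 > 3 → not met
3. estheticians with active license 3 ≥ 2 → met
4. license renewal 376 days ago vs limit 365 → not met
5. condition 'performs microblading' holds; premises liability coverage $775,000 < $800,000 → not met
6. sanitation inspection 352 days ago vs limit 270 → not met
7. continuing-education completion 127 days ago vs limit 120 → not met
8. professional liability coverage $750,000 ≥ $450,000 → met
9. chairs per licensed practitioner 4 > 3 → not met
Not met: 1, 2, 4, 5, 6, 7, 9

1, 2, 4, 5, 6, 7, 9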